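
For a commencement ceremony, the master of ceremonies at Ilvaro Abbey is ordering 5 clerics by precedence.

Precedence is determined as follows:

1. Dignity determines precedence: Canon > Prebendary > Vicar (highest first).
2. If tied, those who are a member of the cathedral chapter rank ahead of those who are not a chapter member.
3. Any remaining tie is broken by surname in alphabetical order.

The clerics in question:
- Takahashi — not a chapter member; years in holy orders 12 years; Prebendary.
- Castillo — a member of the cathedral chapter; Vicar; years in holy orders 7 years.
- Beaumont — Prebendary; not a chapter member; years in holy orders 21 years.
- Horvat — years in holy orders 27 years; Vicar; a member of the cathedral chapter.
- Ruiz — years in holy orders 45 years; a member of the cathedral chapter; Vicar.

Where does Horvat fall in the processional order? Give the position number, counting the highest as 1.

By dignity: Beaumont and Takahashi (Prebendary); then Castillo, Horvat and Ruiz (Vicar).
Beaumont and Takahashi are each not a chapter member, so the next rule applies.
Among Beaumont and Takahashi, alphabetically by surname: Beaumont before Takahashi.
Castillo, Horvat and Ruiz are each a member of the cathedral chapter, so the next rule applies.
Among Castillo, Horvat and Ruiz, alphabetically by surname: Castillo before Horvat before Ruiz.
Order: Beaumont, Takahashi, Castillo, Horvat, Ruiz. So position 4.

4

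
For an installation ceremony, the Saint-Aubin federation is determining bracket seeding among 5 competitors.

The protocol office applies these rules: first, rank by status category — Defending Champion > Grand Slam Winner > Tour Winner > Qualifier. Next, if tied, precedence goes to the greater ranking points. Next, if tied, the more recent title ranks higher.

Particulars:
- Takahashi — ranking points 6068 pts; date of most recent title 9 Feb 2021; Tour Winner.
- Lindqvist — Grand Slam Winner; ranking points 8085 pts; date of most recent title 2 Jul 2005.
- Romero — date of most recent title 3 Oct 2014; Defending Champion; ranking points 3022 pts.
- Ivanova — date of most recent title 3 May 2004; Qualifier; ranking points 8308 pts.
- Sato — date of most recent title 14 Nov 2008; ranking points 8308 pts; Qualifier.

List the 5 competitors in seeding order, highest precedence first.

By status category: Romero (Defending Champion); then Lindqvist (Grand Slam Winner); then Takahashi (Tour Winner); then Sato and Ivanova (Qualifier).
Sato and Ivanova both have ranking points 8308 pts, so the next rule applies.
Among Sato and Ivanova, by date of most recent title (later first): Sato (14 Nov 2008) before Ivanova (3 May 2004).
Full order: Romero, Lindqvist, Takahashi, Sato, Ivanova.

Romero, Lindqvist, Takahashi, Sato, Ivanova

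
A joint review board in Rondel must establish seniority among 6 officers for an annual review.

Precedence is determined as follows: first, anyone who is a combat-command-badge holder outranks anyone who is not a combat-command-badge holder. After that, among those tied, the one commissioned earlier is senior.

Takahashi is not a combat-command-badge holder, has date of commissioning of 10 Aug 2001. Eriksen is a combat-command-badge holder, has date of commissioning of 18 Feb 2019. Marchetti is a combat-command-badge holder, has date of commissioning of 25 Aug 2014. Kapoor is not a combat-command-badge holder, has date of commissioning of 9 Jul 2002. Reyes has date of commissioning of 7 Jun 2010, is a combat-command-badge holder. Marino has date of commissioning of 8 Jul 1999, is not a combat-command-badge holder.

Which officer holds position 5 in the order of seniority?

Takahashi

By the first rule: Reyes, Marchetti and Eriksen (each a combat-command-badge holder); then Marino, Takahashi and Kapoor (each not a combat-command-badge holder).
Among Reyes, Marchetti and Eriksen, by date of commissioning (earlier first): Reyes (7 Jun 2010) before Marchetti (25 Aug 2014) before Eriksen (18 Feb 2019).
Among Marino, Takahashi and Kapoor, by date of commissioning (earlier first): Marino (8 Jul 1999) before Takahashi (10 Aug 2001) before Kapoor (9 Jul 2002).
Order: Reyes, Marchetti, Eriksen, Marino, Takahashi, Kapoor.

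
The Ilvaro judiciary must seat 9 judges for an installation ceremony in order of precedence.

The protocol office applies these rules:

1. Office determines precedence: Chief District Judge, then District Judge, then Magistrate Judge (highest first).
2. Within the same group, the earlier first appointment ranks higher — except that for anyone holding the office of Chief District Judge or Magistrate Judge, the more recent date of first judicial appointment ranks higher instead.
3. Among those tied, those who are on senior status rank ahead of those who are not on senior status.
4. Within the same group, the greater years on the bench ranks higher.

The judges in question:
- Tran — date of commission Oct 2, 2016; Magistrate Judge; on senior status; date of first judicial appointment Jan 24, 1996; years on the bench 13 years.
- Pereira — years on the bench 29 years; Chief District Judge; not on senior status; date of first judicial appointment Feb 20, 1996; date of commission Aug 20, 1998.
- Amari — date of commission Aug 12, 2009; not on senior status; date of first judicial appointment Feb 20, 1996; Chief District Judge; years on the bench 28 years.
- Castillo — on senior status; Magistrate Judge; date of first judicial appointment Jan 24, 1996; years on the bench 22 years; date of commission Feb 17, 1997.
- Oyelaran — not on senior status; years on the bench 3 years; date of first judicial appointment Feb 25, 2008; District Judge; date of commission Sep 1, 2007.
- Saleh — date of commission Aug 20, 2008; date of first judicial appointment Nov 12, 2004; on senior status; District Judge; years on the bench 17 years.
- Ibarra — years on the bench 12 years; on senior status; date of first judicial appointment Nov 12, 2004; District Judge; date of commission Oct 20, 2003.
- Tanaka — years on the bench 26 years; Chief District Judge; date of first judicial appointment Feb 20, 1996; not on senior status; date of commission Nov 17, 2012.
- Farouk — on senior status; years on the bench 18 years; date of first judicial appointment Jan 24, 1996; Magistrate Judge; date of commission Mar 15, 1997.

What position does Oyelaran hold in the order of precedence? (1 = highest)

6

By office: Pereira, Amari and Tanaka (Chief District Judge); then Saleh, Ibarra and Oyelaran (District Judge); then Castillo, Farouk and Tran (Magistrate Judge).
Pereira, Amari and Tanaka all have date of first judicial appointment Feb 20, 1996, so the next rule applies.
Pereira, Amari and Tanaka are each not on senior status, so the next rule applies.
Among Pereira, Amari and Tanaka, by years on the bench (higher first): Pereira (29 years) before Amari (28 years) before Tanaka (26 years).
Among Saleh, Ibarra and Oyelaran, by date of first judicial appointment (earlier first): Saleh and Ibarra (Nov 12, 2004) before Oyelaran (Feb 25, 2008).
Saleh and Ibarra are each on senior status, so the next rule applies.
Among Saleh and Ibarra, by years on the bench (higher first): Saleh (17 years) before Ibarra (12 years).
Castillo, Farouk and Tran all have date of first judicial appointment Jan 24, 1996, so the next rule applies.
Castillo, Farouk and Tran are each on senior status, so the next rule applies.
Among Castillo, Farouk and Tran, by years on the bench (higher first): Castillo (22 years) before Farouk (18 years) before Tran (13 years).
Order: Pereira, Amari, Tanaka, Saleh, Ibarra, Oyelaran, Castillo, Farouk, Tran. So position 6.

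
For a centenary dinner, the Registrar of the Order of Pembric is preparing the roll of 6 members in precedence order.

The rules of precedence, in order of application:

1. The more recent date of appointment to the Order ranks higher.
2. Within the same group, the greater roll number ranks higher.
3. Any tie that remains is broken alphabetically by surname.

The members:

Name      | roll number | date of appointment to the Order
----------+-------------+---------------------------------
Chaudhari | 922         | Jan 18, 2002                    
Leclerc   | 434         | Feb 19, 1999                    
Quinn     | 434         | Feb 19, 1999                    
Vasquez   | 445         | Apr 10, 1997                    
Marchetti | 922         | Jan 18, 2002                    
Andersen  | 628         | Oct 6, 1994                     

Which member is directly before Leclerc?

By date of appointment to the Order (later first): Chaudhari and Marchetti (both Jan 18, 2002); then Leclerc and Quinn (both Feb 19, 1999); then Vasquez (Apr 10, 1997); then Andersen (Oct 6, 1994).
Chaudhari and Marchetti both have roll number 922, so the next rule applies.
Among Chaudhari and Marchetti, alphabetically by surname: Chaudhari before Marchetti.
Leclerc and Quinn both have roll number 434, so the next rule applies.
Among Leclerc and Quinn, alphabetically by surname: Leclerc before Quinn.
Order: Chaudhari, Marchetti, Leclerc, Quinn, Vasquez, Andersen.

Marchetti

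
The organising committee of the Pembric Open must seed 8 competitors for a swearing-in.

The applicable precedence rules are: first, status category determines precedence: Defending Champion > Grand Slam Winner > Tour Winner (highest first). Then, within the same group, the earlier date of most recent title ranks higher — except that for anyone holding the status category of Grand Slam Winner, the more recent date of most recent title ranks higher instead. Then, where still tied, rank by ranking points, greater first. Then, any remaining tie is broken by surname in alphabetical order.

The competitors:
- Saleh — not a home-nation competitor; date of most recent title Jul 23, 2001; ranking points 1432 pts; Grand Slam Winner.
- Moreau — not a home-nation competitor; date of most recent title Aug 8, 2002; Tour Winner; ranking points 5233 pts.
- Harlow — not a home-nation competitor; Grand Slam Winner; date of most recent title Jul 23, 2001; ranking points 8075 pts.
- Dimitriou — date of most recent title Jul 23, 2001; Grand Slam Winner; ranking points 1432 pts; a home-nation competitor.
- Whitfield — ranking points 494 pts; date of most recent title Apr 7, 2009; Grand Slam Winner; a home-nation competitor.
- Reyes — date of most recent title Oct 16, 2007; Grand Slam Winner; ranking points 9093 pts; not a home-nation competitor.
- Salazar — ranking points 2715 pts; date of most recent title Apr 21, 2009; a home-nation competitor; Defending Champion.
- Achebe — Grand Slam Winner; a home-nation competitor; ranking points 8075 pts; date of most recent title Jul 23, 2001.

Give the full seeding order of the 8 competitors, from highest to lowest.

Salazar, Whitfield, Reyes, Achebe, Harlow, Dimitriou, Saleh, Moreau

By status category: Salazar (Defending Champion); then Whitfield, Reyes, Achebe, Harlow, Dimitriou and Saleh (Grand Slam Winner); then Moreau (Tour Winner).
Among Whitfield, Reyes, Achebe, Harlow, Dimitriou and Saleh, by date of most recent title (later first) (reversed rule for this group): Whitfield (Apr 7, 2009) before Reyes (Oct 16, 2007) before Achebe, Harlow, Dimitriou and Saleh (Jul 23, 2001).
Among Achebe, Harlow, Dimitriou and Saleh, by ranking points (higher first): Achebe and Harlow (8075 pts) before Dimitriou and Saleh (1432 pts).
Among Achebe and Harlow, alphabetically by surname: Achebe before Harlow.
Among Dimitriou and Saleh, alphabetically by surname: Dimitriou before Saleh.
Full order: Salazar, Whitfield, Reyes, Achebe, Harlow, Dimitriou, Saleh, Moreau.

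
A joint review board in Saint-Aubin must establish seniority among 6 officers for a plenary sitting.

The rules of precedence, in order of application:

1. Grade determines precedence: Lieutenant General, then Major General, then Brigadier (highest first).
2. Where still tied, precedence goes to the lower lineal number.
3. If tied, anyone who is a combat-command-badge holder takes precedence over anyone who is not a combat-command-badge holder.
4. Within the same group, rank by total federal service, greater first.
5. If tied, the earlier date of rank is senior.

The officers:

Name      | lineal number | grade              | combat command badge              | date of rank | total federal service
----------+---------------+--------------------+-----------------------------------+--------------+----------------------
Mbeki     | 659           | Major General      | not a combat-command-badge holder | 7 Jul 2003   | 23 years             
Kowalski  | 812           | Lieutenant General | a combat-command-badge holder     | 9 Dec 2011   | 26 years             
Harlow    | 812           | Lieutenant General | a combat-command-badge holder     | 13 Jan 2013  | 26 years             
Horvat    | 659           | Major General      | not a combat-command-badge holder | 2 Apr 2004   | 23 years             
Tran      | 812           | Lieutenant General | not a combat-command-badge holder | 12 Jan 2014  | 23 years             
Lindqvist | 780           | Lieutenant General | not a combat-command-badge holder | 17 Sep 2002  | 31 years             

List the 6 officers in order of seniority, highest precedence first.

Lindqvist, Kowalski, Harlow, Tran, Mbeki, Horvat

By grade: Lindqvist, Kowalski, Harlow and Tran (Lieutenant General); then Mbeki and Horvat (Major General).
Among Lindqvist, Kowalski, Harlow and Tran, by lineal number (lower first): Lindqvist (780) before Kowalski, Harlow and Tran (812).
Among Kowalski, Harlow and Tran, a combat-command-badge holder before not a combat-command-badge holder: Kowalski and Harlow (a combat-command-badge holder) before Tran (not a combat-command-badge holder).
Kowalski and Harlow both have total federal service 26 years, so the next rule applies.
Among Kowalski and Harlow, by date of rank (earlier first): Kowalski (9 Dec 2011) before Harlow (13 Jan 2013).
Mbeki and Horvat both have lineal number 659, so the next rule applies.
Mbeki and Horvat are each not a combat-command-badge holder, so the next rule applies.
Mbeki and Horvat both have total federal service 23 years, so the next rule applies.
Among Mbeki and Horvat, by date of rank (earlier first): Mbeki (7 Jul 2003) before Horvat (2 Apr 2004).
Full order: Lindqvist, Kowalski, Harlow, Tran, Mbeki, Horvat.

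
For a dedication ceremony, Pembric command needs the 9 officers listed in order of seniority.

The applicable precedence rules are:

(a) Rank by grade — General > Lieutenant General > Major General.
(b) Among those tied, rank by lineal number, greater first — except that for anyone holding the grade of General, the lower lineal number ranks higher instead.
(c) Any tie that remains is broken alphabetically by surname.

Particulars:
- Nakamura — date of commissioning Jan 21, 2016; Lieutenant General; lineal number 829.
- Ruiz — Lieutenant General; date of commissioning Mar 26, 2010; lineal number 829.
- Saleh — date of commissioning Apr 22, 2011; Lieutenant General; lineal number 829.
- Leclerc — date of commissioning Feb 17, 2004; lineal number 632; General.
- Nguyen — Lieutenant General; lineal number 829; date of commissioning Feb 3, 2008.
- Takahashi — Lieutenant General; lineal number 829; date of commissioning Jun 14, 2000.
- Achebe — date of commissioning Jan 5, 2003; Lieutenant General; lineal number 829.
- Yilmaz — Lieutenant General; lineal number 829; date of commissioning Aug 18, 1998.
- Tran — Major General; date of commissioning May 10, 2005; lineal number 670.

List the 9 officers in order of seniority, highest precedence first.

By grade: Leclerc (General); then Achebe, Nakamura, Nguyen, Ruiz, Saleh, Takahashi and Yilmaz (Lieutenant General); then Tran (Major General).
Achebe, Nakamura, Nguyen, Ruiz, Saleh, Takahashi and Yilmaz all have lineal number 829, so the next rule applies.
Among Achebe, Nakamura, Nguyen, Ruiz, Saleh, Takahashi and Yilmaz, alphabetically by surname: Achebe before Nakamura before Nguyen before Ruiz before Saleh before Takahashi before Yilmaz.
Full order: Leclerc, Achebe, Nakamura, Nguyen, Ruiz, Saleh, Takahashi, Yilmaz, Tran.

Leclerc, Achebe, Nakamura, Nguyen, Ruiz, Saleh, Takahashi, Yilmaz, Tran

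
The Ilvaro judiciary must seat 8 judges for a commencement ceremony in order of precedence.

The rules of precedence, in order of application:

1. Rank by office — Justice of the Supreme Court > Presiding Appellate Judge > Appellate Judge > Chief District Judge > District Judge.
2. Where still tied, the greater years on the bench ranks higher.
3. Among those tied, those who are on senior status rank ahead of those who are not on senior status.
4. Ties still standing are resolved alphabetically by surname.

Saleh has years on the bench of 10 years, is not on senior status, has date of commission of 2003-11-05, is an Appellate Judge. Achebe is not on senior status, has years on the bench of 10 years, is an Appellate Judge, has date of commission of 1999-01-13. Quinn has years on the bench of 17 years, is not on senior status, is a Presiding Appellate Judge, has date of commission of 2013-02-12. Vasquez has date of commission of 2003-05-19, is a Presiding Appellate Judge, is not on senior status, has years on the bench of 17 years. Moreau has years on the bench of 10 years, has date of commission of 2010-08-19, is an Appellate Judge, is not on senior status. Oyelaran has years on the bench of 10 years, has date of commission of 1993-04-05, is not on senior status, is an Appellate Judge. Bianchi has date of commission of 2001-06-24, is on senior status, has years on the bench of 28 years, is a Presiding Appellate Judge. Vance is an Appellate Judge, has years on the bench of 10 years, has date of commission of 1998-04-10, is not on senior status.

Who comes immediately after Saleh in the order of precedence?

Vance

By office: Bianchi, Quinn and Vasquez (Presiding Appellate Judge); then Achebe, Moreau, Oyelaran, Saleh and Vance (Appellate Judge).
Among Bianchi, Quinn and Vasquez, by years on the bench (higher first): Bianchi (28 years) before Quinn and Vasquez (17 years).
Quinn and Vasquez are each not on senior status, so the next rule applies.
Among Quinn and Vasquez, alphabetically by surname: Quinn before Vasquez.
Achebe, Moreau, Oyelaran, Saleh and Vance all have years on the bench 10 years, so the next rule applies.
Achebe, Moreau, Oyelaran, Saleh and Vance are each not on senior status, so the next rule applies.
Among Achebe, Moreau, Oyelaran, Saleh and Vance, alphabetically by surname: Achebe before Moreau before Oyelaran before Saleh before Vance.
Order: Bianchi, Quinn, Vasquez, Achebe, Moreau, Oyelaran, Saleh, Vance.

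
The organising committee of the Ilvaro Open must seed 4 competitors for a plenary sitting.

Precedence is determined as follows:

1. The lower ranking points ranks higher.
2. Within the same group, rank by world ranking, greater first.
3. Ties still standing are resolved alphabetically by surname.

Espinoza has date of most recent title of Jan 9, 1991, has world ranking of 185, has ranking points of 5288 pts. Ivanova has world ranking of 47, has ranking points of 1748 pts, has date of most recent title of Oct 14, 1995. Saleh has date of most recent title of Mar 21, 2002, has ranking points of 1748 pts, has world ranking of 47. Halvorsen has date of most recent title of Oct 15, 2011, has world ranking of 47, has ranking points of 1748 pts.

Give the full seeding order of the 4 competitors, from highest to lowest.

By ranking points (lower first): Halvorsen, Ivanova and Saleh (each 1748 pts); then Espinoza (5288 pts).
Halvorsen, Ivanova and Saleh all have world ranking 47, so the next rule applies.
Among Halvorsen, Ivanova and Saleh, alphabetically by surname: Halvorsen before Ivanova before Saleh.
Full order: Halvorsen, Ivanova, Saleh, Espinoza.

Halvorsen, Ivanova, Saleh, Espinoza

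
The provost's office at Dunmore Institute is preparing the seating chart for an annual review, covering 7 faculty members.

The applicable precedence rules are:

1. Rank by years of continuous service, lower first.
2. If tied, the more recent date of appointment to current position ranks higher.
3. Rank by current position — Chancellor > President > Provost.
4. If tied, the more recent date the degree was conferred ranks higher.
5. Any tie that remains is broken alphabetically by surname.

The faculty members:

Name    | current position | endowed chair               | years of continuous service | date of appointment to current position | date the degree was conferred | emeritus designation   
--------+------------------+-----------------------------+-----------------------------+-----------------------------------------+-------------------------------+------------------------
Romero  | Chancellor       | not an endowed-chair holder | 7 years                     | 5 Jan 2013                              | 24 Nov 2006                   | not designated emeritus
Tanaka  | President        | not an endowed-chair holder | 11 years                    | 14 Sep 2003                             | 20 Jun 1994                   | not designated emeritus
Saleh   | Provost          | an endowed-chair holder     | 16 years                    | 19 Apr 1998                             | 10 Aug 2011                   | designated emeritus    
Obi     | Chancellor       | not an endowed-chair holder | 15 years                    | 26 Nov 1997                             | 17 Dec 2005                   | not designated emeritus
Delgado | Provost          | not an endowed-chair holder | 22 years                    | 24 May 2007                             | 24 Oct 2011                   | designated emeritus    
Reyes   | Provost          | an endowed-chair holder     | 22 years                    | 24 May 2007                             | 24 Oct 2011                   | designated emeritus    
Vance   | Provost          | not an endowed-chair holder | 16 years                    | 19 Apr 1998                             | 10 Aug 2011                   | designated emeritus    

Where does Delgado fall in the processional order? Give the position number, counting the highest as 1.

6

By years of continuous service (lower first): Romero (7 years); then Tanaka (11 years); then Obi (15 years); then Saleh and Vance (both 16 years); then Delgado and Reyes (both 22 years).
Saleh and Vance both have date of appointment to current position 19 Apr 1998, so the next rule applies.
Saleh and Vance are each Provost, so the next rule applies.
Saleh and Vance both have date the degree was conferred 10 Aug 2011, so the next rule applies.
Among Saleh and Vance, alphabetically by surname: Saleh before Vance.
Delgado and Reyes both have date of appointment to current position 24 May 2007, so the next rule applies.
Delgado and Reyes are each Provost, so the next rule applies.
Delgado and Reyes both have date the degree was conferred 24 Oct 2011, so the next rule applies.
Among Delgado and Reyes, alphabetically by surname: Delgado before Reyes.
Order: Romero, Tanaka, Obi, Saleh, Vance, Delgado, Reyes. So position 6.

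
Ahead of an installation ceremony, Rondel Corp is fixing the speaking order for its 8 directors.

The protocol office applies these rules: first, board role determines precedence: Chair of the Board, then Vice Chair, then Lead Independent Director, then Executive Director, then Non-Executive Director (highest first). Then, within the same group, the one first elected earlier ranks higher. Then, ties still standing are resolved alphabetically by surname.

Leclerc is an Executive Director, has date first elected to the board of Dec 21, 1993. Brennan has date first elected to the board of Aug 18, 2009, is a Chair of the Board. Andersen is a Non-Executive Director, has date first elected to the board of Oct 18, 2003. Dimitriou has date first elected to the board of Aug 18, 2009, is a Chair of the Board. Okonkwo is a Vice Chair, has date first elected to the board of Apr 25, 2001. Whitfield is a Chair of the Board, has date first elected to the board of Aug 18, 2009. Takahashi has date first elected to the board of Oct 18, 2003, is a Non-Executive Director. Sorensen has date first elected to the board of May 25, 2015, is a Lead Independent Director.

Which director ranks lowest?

By board role: Brennan, Dimitriou and Whitfield (Chair of the Board); then Okonkwo (Vice Chair); then Sorensen (Lead Independent Director); then Leclerc (Executive Director); then Andersen and Takahashi (Non-Executive Director).
Brennan, Dimitriou and Whitfield all have date first elected to the board Aug 18, 2009, so the next rule applies.
Among Brennan, Dimitriou and Whitfield, alphabetically by surname: Brennan before Dimitriou before Whitfield.
Andersen and Takahashi both have date first elected to the board Oct 18, 2003, so the next rule applies.
Among Andersen and Takahashi, alphabetically by surname: Andersen before Takahashi.
Order: Brennan, Dimitriou, Whitfield, Okonkwo, Sorensen, Leclerc, Andersen, Takahashi.

Takahashi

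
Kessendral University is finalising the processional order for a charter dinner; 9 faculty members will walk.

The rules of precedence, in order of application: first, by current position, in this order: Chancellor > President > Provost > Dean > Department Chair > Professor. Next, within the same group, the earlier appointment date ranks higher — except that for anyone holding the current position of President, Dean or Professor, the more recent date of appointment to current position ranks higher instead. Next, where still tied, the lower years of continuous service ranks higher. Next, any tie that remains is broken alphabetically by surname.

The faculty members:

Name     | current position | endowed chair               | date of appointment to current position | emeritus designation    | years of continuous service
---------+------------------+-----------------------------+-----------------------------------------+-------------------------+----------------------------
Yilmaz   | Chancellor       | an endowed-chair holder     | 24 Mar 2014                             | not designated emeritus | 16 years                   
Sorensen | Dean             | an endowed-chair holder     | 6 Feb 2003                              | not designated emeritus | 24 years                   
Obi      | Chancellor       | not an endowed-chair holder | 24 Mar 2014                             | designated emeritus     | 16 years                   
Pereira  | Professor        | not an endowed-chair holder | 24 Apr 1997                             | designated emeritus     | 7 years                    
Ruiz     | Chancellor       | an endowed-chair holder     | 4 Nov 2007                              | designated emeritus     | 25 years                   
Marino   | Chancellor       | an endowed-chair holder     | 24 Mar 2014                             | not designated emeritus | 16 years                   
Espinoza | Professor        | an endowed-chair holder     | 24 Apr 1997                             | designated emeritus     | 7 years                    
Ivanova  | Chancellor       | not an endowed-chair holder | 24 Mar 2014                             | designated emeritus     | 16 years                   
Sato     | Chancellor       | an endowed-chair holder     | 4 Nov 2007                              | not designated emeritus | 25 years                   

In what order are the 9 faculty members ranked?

Ruiz, Sato, Ivanova, Marino, Obi, Yilmaz, Sorensen, Espinoza, Pereira

By current position: Ruiz, Sato, Ivanova, Marino, Obi and Yilmaz (Chancellor); then Sorensen (Dean); then Espinoza and Pereira (Professor).
Among Ruiz, Sato, Ivanova, Marino, Obi and Yilmaz, by date of appointment to current position (earlier first): Ruiz and Sato (4 Nov 2007) before Ivanova, Marino, Obi and Yilmaz (24 Mar 2014).
Ruiz and Sato both have years of continuous service 25 years, so the next rule applies.
Among Ruiz and Sato, alphabetically by surname: Ruiz before Sato.
Ivanova, Marino, Obi and Yilmaz all have years of continuous service 16 years, so the next rule applies.
Among Ivanova, Marino, Obi and Yilmaz, alphabetically by surname: Ivanova before Marino before Obi before Yilmaz.
Espinoza and Pereira both have date of appointment to current position 24 Apr 1997, so the next rule applies.
Espinoza and Pereira both have years of continuous service 7 years, so the next rule applies.
Among Espinoza and Pereira, alphabetically by surname: Espinoza before Pereira.
Full order: Ruiz, Sato, Ivanova, Marino, Obi, Yilmaz, Sorensen, Espinoza, Pereira.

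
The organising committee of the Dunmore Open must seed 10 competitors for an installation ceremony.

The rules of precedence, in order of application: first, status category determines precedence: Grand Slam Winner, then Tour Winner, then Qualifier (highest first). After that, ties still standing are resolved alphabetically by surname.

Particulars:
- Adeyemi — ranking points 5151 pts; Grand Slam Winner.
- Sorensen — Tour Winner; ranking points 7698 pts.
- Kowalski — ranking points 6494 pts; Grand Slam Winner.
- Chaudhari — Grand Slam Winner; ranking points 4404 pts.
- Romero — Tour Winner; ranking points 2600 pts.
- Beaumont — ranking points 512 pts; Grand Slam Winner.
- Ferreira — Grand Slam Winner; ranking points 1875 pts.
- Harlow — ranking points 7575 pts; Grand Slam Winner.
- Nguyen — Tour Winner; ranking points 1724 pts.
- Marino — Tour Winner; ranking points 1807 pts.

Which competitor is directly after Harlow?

Kowalski

By status category: Adeyemi, Beaumont, Chaudhari, Ferreira, Harlow and Kowalski (Grand Slam Winner); then Marino, Nguyen, Romero and Sorensen (Tour Winner).
Among Adeyemi, Beaumont, Chaudhari, Ferreira, Harlow and Kowalski, alphabetically by surname: Adeyemi before Beaumont before Chaudhari before Ferreira before Harlow before Kowalski.
Among Marino, Nguyen, Romero and Sorensen, alphabetically by surname: Marino before Nguyen before Romero before Sorensen.
Order: Adeyemi, Beaumont, Chaudhari, Ferreira, Harlow, Kowalski, Marino, Nguyen, Romero, Sorensen.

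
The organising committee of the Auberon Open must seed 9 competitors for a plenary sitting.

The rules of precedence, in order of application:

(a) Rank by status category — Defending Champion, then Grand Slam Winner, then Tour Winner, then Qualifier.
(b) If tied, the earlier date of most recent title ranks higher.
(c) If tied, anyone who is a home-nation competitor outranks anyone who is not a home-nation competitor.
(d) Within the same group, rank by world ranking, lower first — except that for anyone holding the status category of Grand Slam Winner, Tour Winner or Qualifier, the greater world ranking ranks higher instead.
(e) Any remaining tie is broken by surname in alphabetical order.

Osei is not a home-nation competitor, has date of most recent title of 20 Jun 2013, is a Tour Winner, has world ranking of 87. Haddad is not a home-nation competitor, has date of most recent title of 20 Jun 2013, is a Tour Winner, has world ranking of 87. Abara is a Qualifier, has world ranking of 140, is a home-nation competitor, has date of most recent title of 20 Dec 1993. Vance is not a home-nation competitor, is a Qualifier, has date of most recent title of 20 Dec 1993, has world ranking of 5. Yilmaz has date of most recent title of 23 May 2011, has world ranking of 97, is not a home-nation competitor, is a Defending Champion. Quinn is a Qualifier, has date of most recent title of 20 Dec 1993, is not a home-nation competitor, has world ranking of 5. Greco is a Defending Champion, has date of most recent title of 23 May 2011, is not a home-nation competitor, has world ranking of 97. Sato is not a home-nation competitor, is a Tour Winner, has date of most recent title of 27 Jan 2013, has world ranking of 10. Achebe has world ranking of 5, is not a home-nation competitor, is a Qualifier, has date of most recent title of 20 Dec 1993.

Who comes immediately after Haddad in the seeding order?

Osei

By status category: Greco and Yilmaz (Defending Champion); then Sato, Haddad and Osei (Tour Winner); then Abara, Achebe, Quinn and Vance (Qualifier).
Greco and Yilmaz both have date of most recent title 23 May 2011, so the next rule applies.
Greco and Yilmaz are each not a home-nation competitor, so the next rule applies.
Greco and Yilmaz both have world ranking 97, so the next rule applies.
Among Greco and Yilmaz, alphabetically by surname: Greco before Yilmaz.
Among Sato, Haddad and Osei, by date of most recent title (earlier first): Sato (27 Jan 2013) before Haddad and Osei (20 Jun 2013).
Haddad and Osei are each not a home-nation competitor, so the next rule applies.
Haddad and Osei both have world ranking 87, so the next rule applies.
Among Haddad and Osei, alphabetically by surname: Haddad before Osei.
Abara, Achebe, Quinn and Vance all have date of most recent title 20 Dec 1993, so the next rule applies.
Among Abara, Achebe, Quinn and Vance, a home-nation competitor before not a home-nation competitor: Abara (a home-nation competitor) before Achebe, Quinn and Vance (not a home-nation competitor).
Achebe, Quinn and Vance all have world ranking 5, so the next rule applies.
Among Achebe, Quinn and Vance, alphabetically by surname: Achebe before Quinn before Vance.
Order: Greco, Yilmaz, Sato, Haddad, Osei, Abara, Achebe, Quinn, Vance.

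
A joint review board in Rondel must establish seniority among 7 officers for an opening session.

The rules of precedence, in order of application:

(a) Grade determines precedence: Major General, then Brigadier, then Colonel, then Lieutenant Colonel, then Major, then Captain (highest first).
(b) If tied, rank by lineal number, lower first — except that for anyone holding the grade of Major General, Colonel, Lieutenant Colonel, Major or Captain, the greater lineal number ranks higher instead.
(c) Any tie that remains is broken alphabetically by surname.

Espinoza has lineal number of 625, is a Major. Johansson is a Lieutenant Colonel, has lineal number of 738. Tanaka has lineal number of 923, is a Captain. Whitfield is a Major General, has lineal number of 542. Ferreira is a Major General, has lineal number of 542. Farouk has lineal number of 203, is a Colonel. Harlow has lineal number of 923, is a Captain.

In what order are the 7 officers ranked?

By grade: Ferreira and Whitfield (Major General); then Farouk (Colonel); then Johansson (Lieutenant Colonel); then Espinoza (Major); then Harlow and Tanaka (Captain).
Ferreira and Whitfield both have lineal number 542, so the next rule applies.
Among Ferreira and Whitfield, alphabetically by surname: Ferreira before Whitfield.
Harlow and Tanaka both have lineal number 923, so the next rule applies.
Among Harlow and Tanaka, alphabetically by surname: Harlow before Tanaka.
Full order: Ferreira, Whitfield, Farouk, Johansson, Espinoza, Harlow, Tanaka.

Ferreira, Whitfield, Farouk, Johansson, Espinoza, Harlow, Tanaka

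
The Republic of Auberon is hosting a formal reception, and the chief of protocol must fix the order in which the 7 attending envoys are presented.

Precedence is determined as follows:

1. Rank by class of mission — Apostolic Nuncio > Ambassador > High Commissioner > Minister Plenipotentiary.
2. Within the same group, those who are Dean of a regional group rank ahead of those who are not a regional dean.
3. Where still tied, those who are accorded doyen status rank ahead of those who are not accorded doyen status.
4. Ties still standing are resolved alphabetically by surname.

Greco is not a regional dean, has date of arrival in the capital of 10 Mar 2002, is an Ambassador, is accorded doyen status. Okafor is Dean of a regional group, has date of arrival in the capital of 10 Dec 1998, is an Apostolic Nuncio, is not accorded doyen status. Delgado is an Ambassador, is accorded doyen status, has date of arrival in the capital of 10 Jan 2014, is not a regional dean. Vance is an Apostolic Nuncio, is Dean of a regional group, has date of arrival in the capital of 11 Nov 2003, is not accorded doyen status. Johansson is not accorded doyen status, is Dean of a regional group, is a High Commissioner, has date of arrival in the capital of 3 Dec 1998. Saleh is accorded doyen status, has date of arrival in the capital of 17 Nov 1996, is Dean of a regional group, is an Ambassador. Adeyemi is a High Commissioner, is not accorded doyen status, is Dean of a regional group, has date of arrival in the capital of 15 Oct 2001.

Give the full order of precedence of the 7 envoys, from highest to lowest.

By class of mission: Okafor and Vance (Apostolic Nuncio); then Saleh, Delgado and Greco (Ambassador); then Adeyemi and Johansson (High Commissioner).
Okafor and Vance are each Dean of a regional group, so the next rule applies.
Okafor and Vance are each not accorded doyen status, so the next rule applies.
Among Okafor and Vance, alphabetically by surname: Okafor before Vance.
Among Saleh, Delgado and Greco, Dean of a regional group before not a regional dean: Saleh (Dean of a regional group) before Delgado and Greco (not a regional dean).
Delgado and Greco are each accorded doyen status, so the next rule applies.
Among Delgado and Greco, alphabetically by surname: Delgado before Greco.
Adeyemi and Johansson are each Dean of a regional group, so the next rule applies.
Adeyemi and Johansson are each not accorded doyen status, so the next rule applies.
Among Adeyemi and Johansson, alphabetically by surname: Adeyemi before Johansson.
Full order: Okafor, Vance, Saleh, Delgado, Greco, Adeyemi, Johansson.

Okafor, Vance, Saleh, Delgado, Greco, Adeyemi, Johansson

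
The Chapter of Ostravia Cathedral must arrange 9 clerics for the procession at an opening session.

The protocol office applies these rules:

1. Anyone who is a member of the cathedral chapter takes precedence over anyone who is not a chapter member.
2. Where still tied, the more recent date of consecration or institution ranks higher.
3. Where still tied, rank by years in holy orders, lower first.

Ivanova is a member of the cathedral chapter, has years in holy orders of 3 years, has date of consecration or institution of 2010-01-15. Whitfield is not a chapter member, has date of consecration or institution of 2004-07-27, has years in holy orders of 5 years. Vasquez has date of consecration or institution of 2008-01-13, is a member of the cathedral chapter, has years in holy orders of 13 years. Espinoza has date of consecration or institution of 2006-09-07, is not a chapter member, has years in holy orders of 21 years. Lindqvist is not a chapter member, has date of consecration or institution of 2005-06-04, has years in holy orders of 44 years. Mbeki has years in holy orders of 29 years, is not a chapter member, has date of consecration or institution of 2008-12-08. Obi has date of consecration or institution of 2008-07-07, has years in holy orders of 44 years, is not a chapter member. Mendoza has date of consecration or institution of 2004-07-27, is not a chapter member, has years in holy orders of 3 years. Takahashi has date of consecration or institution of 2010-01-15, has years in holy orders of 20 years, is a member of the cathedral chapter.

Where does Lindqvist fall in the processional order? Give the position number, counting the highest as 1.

7

By the first rule: Ivanova, Takahashi and Vasquez (each a member of the cathedral chapter); then Mbeki, Obi, Espinoza, Lindqvist, Mendoza and Whitfield (each not a chapter member).
Among Ivanova, Takahashi and Vasquez, by date of consecration or institution (later first): Ivanova and Takahashi (2010-01-15) before Vasquez (2008-01-13).
Among Ivanova and Takahashi, by years in holy orders (lower first): Ivanova (3 years) before Takahashi (20 years).
Among Mbeki, Obi, Espinoza, Lindqvist, Mendoza and Whitfield, by date of consecration or institution (later first): Mbeki (2008-12-08) before Obi (2008-07-07) before Espinoza (2006-09-07) before Lindqvist (2005-06-04) before Mendoza and Whitfield (2004-07-27).
Among Mendoza and Whitfield, by years in holy orders (lower first): Mendoza (3 years) before Whitfield (5 years).
Order: Ivanova, Takahashi, Vasquez, Mbeki, Obi, Espinoza, Lindqvist, Mendoza, Whitfield. So position 7.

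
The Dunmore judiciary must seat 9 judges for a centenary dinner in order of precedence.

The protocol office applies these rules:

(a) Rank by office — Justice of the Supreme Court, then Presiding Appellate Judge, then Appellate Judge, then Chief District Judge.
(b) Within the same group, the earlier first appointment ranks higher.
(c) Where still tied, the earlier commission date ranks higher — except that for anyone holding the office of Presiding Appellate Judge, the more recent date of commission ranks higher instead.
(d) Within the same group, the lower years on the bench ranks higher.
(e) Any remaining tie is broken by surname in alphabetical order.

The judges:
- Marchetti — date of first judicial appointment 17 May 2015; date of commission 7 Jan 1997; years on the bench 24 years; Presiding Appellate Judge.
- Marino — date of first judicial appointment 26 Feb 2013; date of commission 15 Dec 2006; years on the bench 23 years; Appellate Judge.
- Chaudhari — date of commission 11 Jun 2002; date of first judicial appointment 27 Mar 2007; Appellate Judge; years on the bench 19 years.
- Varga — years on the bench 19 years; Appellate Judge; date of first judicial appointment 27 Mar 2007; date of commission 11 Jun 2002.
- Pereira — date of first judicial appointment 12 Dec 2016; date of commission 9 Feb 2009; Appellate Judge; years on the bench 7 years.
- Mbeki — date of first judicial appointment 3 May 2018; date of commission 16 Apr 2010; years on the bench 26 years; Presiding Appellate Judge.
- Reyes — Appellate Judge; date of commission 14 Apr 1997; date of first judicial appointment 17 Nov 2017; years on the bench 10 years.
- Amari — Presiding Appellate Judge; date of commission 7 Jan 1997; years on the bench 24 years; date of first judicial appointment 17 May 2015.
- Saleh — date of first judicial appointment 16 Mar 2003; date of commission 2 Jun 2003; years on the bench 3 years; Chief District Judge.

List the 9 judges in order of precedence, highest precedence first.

Amari, Marchetti, Mbeki, Chaudhari, Varga, Marino, Pereira, Reyes, Saleh

By office: Amari, Marchetti and Mbeki (Presiding Appellate Judge); then Chaudhari, Varga, Marino, Pereira and Reyes (Appellate Judge); then Saleh (Chief District Judge).
Among Amari, Marchetti and Mbeki, by date of first judicial appointment (earlier first): Amari and Marchetti (17 May 2015) before Mbeki (3 May 2018).
Amari and Marchetti both have date of commission 7 Jan 1997, so the next rule applies.
Amari and Marchetti both have years on the bench 24 years, so the next rule applies.
Among Amari and Marchetti, alphabetically by surname: Amari before Marchetti.
Among Chaudhari, Varga, Marino, Pereira and Reyes, by date of first judicial appointment (earlier first): Chaudhari and Varga (27 Mar 2007) before Marino (26 Feb 2013) before Pereira (12 Dec 2016) before Reyes (17 Nov 2017).
Chaudhari and Varga both have date of commission 11 Jun 2002, so the next rule applies.
Chaudhari and Varga both have years on the bench 19 years, so the next rule applies.
Among Chaudhari and Varga, alphabetically by surname: Chaudhari before Varga.
Full order: Amari, Marchetti, Mbeki, Chaudhari, Varga, Marino, Pereira, Reyes, Saleh.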